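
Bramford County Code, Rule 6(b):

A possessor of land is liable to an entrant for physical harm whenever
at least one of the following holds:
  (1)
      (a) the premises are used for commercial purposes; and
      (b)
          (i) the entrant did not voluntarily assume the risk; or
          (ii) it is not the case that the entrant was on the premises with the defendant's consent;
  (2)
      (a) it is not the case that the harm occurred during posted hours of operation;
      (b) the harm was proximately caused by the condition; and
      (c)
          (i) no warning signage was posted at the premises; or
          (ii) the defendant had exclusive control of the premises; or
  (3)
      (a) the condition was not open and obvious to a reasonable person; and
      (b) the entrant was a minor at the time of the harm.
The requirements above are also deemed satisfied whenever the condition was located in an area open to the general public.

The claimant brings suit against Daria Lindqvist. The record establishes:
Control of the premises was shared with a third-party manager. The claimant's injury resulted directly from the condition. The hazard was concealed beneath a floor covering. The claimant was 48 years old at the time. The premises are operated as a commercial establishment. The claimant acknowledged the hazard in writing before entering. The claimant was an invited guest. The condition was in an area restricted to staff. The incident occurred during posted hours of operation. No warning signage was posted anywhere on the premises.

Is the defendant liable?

(a) commercial use — met.
(i) no assumed risk — not satisfied.
(ii) not (consent to enter) — fails.
(b) = F OR F = false.
(1): T AND F → false.
(a) not (during posted hours) — fails.
(b) proximate cause — satisfied.
(i) no signage posted — satisfied.
(ii) exclusive control — fails.
(c): T OR F → true.
(2) = F AND T AND T = false.
(a) not open/obvious — met.
(b) entrant a minor — not satisfied.
So (3) is not satisfied (T AND F).
Overall: F OR F OR F → false.
Exception (public area) — not satisfied.
Result: main false OR exception false → false.

No — not liable.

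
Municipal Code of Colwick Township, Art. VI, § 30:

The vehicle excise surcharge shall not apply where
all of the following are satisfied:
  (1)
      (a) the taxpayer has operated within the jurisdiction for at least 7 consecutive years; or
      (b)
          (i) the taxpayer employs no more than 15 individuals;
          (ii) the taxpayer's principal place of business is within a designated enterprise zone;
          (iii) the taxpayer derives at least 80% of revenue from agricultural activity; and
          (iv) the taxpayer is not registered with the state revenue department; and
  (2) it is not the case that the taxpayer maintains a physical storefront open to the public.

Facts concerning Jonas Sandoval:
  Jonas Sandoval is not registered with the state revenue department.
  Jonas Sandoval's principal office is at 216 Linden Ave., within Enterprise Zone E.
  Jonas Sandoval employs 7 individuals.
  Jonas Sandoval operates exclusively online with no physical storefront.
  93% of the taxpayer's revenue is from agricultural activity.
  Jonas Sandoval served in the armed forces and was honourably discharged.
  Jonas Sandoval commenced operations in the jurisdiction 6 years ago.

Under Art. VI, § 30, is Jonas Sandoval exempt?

Yes — exempt.

(a) ≥ 7 yrs in jurisdiction — not met.
(i) ≤ 15 employees — met.
(ii) in enterprise zone — satisfied.
(iii) ≥80% agricultural — holds.
(iv) not (state-registered) — satisfied.
(b): T AND T AND T AND T → true.
(1) = F OR T = true.
(2) not (has storefront) — satisfied.
So Overall is satisfied (T AND T).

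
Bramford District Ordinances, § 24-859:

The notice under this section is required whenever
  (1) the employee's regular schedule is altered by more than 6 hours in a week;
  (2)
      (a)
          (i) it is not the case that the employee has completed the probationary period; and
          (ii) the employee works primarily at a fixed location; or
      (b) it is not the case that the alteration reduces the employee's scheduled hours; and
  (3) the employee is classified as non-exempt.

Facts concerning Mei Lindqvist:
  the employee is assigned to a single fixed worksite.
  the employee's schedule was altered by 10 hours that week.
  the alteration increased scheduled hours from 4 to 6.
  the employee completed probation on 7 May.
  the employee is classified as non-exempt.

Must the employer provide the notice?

Yes — required.

(1) schedule shift > 6h — satisfied.
(i) not (past probation) — not met.
(ii) fixed location — satisfied.
(a): F AND T → false.
(b) not (hours reduced) — satisfied.
(2): F OR T → true.
(3) non-exempt — met.
Overall = T AND T AND T = true.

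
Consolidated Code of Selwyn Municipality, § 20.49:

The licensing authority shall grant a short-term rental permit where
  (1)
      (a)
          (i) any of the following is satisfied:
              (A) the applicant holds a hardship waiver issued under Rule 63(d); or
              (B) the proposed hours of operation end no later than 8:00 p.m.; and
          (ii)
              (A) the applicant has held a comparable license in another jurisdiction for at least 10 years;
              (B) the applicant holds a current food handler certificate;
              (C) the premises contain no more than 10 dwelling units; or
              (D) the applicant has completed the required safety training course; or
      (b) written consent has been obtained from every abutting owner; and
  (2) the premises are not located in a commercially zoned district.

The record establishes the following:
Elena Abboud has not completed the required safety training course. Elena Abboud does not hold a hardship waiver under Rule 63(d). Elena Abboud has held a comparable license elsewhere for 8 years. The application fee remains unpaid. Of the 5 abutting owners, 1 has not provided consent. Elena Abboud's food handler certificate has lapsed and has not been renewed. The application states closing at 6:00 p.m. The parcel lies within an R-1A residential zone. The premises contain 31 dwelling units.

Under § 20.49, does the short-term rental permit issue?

No — denied.

(A) hardship waiver — not satisfied.
(B) closes by 8 p.m. — met.
(i): F OR T → true.
(A) prior license ≥ 10 yr — not met.
(B) food handler cert. — not satisfied.
(C) ≤ 10 units — fails.
(D) safety training — not met.
(ii): F OR F OR F OR F → false.
(a): T AND F → false.
(b) all abutters consent — not met.
So (1) is not satisfied (F OR F).
(2) not (commercially zoned) — satisfied.
So Overall is not satisfied (F AND T).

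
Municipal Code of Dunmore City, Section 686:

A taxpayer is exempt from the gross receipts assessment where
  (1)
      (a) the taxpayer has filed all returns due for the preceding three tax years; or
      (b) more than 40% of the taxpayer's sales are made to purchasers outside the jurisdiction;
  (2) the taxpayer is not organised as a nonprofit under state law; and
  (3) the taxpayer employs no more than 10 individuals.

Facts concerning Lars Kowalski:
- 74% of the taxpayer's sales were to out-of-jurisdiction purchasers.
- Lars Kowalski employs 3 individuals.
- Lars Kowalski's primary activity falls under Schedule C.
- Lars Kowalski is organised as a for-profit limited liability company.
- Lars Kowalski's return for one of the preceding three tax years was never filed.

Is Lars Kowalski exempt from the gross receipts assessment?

(a) returns current — fails.
(b) >40% out-of-jur. sales — satisfied.
(1) = F OR T = true.
(2) not (nonprofit) — holds.
(3) ≤ 10 employees — holds.
Overall: T AND T AND T → true.

Yes — exempt.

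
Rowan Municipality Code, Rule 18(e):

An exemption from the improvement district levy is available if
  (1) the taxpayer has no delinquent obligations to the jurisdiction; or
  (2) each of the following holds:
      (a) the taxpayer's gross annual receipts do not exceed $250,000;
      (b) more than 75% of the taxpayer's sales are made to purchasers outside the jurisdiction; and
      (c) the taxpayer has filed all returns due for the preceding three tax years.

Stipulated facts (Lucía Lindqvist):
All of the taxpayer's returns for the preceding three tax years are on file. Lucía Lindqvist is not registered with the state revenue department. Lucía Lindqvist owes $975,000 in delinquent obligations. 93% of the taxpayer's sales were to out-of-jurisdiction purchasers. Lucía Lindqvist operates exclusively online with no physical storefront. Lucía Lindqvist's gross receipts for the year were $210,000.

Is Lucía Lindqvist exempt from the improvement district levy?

(1) no delinquency — not satisfied.
(a) receipts ≤ $250,000 — holds.
(b) >75% out-of-jur. sales — met.
(c) returns current — met.
So (2) is satisfied (T AND T AND T).
So Overall is satisfied (F OR T).

Yes — exempt.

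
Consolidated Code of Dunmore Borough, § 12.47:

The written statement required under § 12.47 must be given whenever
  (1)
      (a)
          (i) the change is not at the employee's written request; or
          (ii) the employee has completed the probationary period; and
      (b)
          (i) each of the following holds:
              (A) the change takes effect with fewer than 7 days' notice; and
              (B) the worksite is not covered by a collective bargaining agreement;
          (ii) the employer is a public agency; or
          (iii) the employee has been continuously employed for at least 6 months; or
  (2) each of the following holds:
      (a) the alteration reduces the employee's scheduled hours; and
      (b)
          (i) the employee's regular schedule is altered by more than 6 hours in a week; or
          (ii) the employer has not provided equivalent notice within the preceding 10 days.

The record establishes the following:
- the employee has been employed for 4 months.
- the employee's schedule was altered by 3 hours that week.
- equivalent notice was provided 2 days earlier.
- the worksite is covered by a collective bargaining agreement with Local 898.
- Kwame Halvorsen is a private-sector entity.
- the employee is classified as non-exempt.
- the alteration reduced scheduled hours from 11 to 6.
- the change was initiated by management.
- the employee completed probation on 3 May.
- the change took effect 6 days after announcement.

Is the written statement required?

No — not required.

(i) not employee-requested — satisfied.
(ii) past probation — met.
So (a) is satisfied (T OR T).
(A) < 7 days' notice — satisfied.
(B) no CBA — not satisfied.
(i): T AND F → false.
(ii) public agency — not met.
(iii) tenure ≥ 6 mo. — fails.
So (b) is not satisfied (F OR F OR F).
(1): T AND F → false.
(a) hours reduced — met.
(i) schedule shift > 6h — not met.
(ii) no recent notice — fails.
(b): F OR F → false.
(2): T AND F → false.
Overall = F OR F = false.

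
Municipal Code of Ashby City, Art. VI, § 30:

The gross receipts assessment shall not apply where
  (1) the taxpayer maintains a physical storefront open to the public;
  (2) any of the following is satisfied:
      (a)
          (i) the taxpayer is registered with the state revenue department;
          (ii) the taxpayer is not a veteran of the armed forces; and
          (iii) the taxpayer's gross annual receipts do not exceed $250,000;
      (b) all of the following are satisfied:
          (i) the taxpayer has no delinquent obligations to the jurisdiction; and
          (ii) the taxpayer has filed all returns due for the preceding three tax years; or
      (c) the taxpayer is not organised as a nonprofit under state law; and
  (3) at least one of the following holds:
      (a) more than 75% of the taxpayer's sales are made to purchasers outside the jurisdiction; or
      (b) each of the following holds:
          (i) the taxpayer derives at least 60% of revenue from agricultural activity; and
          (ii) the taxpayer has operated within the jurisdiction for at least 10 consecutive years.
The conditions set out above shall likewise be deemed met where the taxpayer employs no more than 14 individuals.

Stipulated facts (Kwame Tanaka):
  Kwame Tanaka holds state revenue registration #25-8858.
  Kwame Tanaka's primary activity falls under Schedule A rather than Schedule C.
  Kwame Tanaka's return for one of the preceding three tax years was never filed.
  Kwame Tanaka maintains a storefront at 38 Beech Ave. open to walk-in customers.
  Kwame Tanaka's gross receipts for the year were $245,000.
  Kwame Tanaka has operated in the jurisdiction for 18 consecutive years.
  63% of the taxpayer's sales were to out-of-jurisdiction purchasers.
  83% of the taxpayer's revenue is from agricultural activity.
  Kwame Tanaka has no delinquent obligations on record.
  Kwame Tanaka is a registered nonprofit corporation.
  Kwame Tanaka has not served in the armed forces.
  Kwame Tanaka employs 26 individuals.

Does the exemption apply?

(1) has storefront — satisfied.
(i) state-registered — satisfied.
(ii) not (veteran) — met.
(iii) receipts ≤ $250,000 — satisfied.
(a) = T AND T AND T = true.
(i) no delinquency — satisfied.
(ii) returns current — fails.
(b): T AND F → false.
(c) not (nonprofit) — fails.
(2): T OR F OR F → true.
(a) >75% out-of-jur. sales — not satisfied.
(i) ≥60% agricultural — met.
(ii) ≥ 10 yrs in jurisdiction — satisfied.
(b) = T AND T = true.
(3): F OR T → true.
Overall = T AND T AND T = true.
Exception (≤ 14 employees) — not satisfied.
Result: main true OR exception false → true.

Yes — exempt.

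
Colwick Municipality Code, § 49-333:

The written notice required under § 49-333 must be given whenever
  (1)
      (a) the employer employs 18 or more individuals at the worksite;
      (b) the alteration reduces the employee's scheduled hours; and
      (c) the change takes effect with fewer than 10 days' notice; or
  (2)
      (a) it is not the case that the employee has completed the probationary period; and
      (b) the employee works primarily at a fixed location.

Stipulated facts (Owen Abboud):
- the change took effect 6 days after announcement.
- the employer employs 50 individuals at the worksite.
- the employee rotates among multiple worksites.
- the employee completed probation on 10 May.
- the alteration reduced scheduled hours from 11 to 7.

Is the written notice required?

(a) ≥ 18 at site — met.
(b) hours reduced — holds.
(c) < 10 days' notice — holds.
(1): T AND T AND T → true.
(a) not (past probation) — fails.
(b) fixed location — not satisfied.
(2): F AND F → false.
So Overall is satisfied (T OR F).

Yes — required.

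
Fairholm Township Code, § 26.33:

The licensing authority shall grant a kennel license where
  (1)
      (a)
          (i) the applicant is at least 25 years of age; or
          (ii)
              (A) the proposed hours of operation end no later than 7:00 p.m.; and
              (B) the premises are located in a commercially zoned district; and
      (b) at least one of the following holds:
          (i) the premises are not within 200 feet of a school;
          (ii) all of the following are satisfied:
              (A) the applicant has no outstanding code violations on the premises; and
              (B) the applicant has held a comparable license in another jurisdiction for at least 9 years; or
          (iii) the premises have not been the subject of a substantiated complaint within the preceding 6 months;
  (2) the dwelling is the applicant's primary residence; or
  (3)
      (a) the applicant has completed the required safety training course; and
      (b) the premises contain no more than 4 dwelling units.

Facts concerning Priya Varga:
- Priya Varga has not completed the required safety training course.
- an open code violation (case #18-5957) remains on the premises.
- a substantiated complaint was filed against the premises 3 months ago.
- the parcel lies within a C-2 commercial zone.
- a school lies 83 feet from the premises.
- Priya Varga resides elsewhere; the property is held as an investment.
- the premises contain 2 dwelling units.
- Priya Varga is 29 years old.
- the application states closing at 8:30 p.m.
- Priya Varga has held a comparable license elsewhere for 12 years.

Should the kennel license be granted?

(i) age ≥ 25 — holds.
(A) closes by 7 p.m. — not satisfied.
(B) commercially zoned — holds.
So (ii) is not satisfied (F AND T).
(a) = T OR F = true.
(i) ≥200 ft from school — not satisfied.
(A) no code violations — fails.
(B) prior license ≥ 9 yr — met.
(ii): F AND T → false.
(iii) no complaint in 6 mo. — not met.
So (b) is not satisfied (F OR F OR F).
(1) = T AND F = false.
(2) primary residence — fails.
(a) safety training — fails.
(b) ≤ 4 units — met.
(3): F AND T → false.
Overall: F OR F OR F → false.

No — denied.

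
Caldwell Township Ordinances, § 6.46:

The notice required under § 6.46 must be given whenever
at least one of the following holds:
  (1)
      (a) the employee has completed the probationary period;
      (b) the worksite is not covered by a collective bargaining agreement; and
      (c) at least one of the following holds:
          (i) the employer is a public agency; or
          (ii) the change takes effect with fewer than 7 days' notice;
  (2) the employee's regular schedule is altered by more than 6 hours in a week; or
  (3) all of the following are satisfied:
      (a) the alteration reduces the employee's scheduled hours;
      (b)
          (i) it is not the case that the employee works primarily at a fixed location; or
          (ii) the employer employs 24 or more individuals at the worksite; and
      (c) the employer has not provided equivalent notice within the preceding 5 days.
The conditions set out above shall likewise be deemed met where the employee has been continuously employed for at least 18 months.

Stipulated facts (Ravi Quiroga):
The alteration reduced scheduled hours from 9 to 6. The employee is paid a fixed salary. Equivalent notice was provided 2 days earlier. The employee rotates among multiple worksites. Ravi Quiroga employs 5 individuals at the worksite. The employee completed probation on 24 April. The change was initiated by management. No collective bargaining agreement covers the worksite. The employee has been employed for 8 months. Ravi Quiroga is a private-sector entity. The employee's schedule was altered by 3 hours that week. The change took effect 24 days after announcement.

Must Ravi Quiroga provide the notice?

(a) past probation — satisfied.
(b) no CBA — met.
(i) public agency — not satisfied.
(ii) < 7 days' notice — not met.
(c): F OR F → false.
(1): T AND T AND F → false.
(2) schedule shift > 6h — fails.
(a) hours reduced — holds.
(i) not (fixed location) — satisfied.
(ii) ≥ 24 at site — not satisfied.
So (b) is satisfied (T OR F).
(c) no recent notice — fails.
So (3) is not satisfied (T AND T AND F).
Overall = F OR F OR F = false.
Exception (tenure ≥ 18 mo.) — not satisfied.
Result: main false OR exception false → false.

No — not required.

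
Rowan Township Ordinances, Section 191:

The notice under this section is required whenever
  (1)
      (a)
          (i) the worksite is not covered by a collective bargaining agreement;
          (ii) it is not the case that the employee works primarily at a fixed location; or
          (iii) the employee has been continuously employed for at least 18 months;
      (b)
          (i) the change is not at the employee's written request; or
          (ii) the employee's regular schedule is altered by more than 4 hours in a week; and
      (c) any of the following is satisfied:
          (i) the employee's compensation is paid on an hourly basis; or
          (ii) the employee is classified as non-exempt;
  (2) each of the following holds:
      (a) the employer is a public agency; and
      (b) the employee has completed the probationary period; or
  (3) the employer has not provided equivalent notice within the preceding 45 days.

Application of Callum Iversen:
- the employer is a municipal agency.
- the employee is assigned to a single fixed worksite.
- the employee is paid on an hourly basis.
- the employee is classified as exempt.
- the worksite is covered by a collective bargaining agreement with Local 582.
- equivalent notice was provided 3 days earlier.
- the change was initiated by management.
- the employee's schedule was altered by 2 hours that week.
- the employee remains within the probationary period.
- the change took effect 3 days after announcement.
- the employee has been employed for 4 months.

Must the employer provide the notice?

(i) no CBA — not met.
(ii) not (fixed location) — not met.
(iii) tenure ≥ 18 mo. — not met.
So (a) is not satisfied (F OR F OR F).
(i) not employee-requested — holds.
(ii) schedule shift > 4h — fails.
(b): T OR F → true.
(i) hourly-paid — holds.
(ii) non-exempt — not satisfied.
(c): T OR F → true.
So (1) is not satisfied (F AND T AND T).
(a) public agency — met.
(b) past probation — fails.
(2) = T AND F = false.
(3) no recent notice — fails.
Overall = F OR F OR F = false.

No — not required.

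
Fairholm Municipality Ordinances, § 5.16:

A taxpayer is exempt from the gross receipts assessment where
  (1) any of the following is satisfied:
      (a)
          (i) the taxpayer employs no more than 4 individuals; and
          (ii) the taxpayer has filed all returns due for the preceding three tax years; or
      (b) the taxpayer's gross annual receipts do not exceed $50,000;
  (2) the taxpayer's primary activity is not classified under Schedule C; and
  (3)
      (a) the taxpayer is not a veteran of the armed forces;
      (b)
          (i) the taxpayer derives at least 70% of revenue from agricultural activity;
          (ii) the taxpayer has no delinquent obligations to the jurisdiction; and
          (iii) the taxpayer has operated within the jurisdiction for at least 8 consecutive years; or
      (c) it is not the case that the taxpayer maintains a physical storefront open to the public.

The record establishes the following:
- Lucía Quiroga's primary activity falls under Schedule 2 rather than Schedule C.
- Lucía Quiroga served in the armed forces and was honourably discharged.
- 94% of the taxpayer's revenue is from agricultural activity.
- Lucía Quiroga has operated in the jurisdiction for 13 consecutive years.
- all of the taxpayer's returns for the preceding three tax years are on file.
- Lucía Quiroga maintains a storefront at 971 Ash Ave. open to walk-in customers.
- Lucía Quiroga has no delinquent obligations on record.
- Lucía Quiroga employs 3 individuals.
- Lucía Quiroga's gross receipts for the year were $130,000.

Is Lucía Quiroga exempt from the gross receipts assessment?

Yes — exempt.

(i) ≤ 4 employees — holds.
(ii) returns current — met.
(a): T AND T → true.
(b) receipts ≤ $50,000 — not satisfied.
So (1) is satisfied (T OR F).
(2) not (Schedule C activity) — holds.
(a) not (veteran) — fails.
(i) ≥70% agricultural — satisfied.
(ii) no delinquency — holds.
(iii) ≥ 8 yrs in jurisdiction — holds.
So (b) is satisfied (T AND T AND T).
(c) not (has storefront) — not met.
(3): F OR T OR F → true.
Overall = T AND T AND T = true.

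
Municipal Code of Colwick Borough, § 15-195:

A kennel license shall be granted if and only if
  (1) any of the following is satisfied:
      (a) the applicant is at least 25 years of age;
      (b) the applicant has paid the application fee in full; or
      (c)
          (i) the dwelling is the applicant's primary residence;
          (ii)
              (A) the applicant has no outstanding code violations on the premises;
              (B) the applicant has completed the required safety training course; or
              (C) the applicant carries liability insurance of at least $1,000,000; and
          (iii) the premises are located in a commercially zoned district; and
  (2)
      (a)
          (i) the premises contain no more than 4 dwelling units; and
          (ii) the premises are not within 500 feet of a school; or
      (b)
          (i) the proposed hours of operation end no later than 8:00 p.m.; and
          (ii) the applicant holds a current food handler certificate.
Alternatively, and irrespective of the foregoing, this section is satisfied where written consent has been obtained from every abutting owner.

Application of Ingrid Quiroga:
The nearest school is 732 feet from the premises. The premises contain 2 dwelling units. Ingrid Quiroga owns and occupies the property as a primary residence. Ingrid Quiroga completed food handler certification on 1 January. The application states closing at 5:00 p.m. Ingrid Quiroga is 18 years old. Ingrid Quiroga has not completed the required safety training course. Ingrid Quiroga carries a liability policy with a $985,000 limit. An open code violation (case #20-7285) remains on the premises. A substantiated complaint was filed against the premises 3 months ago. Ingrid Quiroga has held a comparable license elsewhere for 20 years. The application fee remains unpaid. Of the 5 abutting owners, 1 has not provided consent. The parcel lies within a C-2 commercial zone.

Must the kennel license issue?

No — denied.

(a) age ≥ 25 — not satisfied.
(b) fee paid — fails.
(i) primary residence — met.
(A) no code violations — not satisfied.
(B) safety training — not satisfied.
(C) insurance ≥ $1,000,000 — not met.
(ii): F OR F OR F → false.
(iii) commercially zoned — holds.
So (c) is not satisfied (T AND F AND T).
So (1) is not satisfied (F OR F OR F).
(i) ≤ 4 units — satisfied.
(ii) ≥500 ft from school — satisfied.
(a) = T AND T = true.
(i) closes by 8 p.m. — met.
(ii) food handler cert. — holds.
(b): T AND T → true.
(2) = T OR T = true.
So Overall is not satisfied (F AND T).
Exception (all abutters consent) — not satisfied.
Result: main false OR exception false → false.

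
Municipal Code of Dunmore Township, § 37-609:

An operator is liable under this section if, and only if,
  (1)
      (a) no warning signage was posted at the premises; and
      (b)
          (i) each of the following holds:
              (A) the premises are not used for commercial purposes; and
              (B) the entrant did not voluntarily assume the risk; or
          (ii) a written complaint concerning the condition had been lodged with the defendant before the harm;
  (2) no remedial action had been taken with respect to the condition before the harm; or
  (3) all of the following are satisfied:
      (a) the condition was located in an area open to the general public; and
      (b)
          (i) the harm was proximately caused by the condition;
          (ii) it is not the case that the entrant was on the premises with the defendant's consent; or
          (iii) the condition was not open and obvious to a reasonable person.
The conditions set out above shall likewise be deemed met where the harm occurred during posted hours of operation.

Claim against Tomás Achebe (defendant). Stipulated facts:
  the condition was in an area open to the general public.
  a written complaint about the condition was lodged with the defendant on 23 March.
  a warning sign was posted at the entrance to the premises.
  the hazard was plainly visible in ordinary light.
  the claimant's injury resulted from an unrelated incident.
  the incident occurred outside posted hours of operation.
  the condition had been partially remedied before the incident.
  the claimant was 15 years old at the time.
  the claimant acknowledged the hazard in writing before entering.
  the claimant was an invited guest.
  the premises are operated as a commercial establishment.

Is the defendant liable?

No — not liable.

(a) no signage posted — fails.
(A) not (commercial use) — not met.
(B) no assumed risk — not satisfied.
(i) = F AND F = false.
(ii) complaint lodged — holds.
(b) = F OR T = true.
So (1) is not satisfied (F AND T).
(2) no remedial action — not satisfied.
(a) public area — met.
(i) proximate cause — not satisfied.
(ii) not (consent to enter) — fails.
(iii) not open/obvious — fails.
So (b) is not satisfied (F OR F OR F).
So (3) is not satisfied (T AND F).
Overall: F OR F OR F → false.
Exception (during posted hours) — not satisfied.
Result: main false OR exception false → false.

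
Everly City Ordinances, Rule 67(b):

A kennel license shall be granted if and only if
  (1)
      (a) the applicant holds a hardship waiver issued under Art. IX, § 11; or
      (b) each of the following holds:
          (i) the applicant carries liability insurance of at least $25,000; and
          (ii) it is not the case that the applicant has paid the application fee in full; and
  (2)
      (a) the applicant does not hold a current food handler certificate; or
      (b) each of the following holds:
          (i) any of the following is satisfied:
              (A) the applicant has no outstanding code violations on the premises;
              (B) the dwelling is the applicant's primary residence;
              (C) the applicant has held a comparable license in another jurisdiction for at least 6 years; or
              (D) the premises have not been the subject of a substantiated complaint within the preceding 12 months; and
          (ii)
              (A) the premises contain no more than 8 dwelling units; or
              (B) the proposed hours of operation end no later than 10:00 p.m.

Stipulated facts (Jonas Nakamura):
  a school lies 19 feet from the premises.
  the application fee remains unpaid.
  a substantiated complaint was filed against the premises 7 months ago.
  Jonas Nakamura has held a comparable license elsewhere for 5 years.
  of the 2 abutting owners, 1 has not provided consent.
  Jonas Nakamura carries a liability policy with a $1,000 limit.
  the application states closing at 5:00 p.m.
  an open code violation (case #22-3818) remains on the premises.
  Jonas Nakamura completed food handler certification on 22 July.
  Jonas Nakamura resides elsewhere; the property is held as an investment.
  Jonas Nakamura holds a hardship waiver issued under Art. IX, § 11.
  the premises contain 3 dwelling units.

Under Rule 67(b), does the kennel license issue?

No — denied.

(a) hardship waiver — met.
(i) insurance ≥ $25,000 — not met.
(ii) not (fee paid) — met.
(b): F AND T → false.
(1) = T OR F = true.
(a) not (food handler cert.) — fails.
(A) no code violations — not met.
(B) primary residence — fails.
(C) prior license ≥ 6 yr — fails.
(D) no complaint in 12 mo. — not satisfied.
So (i) is not satisfied (F OR F OR F OR F).
(A) ≤ 8 units — satisfied.
(B) closes by 10 p.m. — holds.
(ii): T OR T → true.
(b): F AND T → false.
(2): F OR F → false.
Overall = T AND F = false.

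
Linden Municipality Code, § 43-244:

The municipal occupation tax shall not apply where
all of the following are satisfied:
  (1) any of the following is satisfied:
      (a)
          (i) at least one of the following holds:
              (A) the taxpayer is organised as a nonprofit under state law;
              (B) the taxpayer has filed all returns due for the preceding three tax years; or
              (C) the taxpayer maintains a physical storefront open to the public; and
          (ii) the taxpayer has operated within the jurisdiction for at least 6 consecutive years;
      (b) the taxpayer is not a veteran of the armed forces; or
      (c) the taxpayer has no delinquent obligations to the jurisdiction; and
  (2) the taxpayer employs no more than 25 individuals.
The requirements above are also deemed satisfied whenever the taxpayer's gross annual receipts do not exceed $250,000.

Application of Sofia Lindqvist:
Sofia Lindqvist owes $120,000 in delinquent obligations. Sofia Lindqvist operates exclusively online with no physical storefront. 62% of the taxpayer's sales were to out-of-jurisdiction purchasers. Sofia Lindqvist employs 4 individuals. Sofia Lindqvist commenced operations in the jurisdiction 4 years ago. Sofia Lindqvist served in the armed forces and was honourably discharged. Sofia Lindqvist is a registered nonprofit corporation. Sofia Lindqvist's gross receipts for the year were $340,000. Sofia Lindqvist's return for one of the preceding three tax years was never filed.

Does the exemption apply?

No — not exempt.

(A) nonprofit — met.
(B) returns current — fails.
(C) has storefront — not satisfied.
So (i) is satisfied (T OR F OR F).
(ii) ≥ 6 yrs in jurisdiction — fails.
(a) = T AND F = false.
(b) not (veteran) — fails.
(c) no delinquency — not met.
So (1) is not satisfied (F OR F OR F).
(2) ≤ 25 employees — satisfied.
Overall: F AND T → false.
Exception (receipts ≤ $250,000) — not satisfied.
Result: main false OR exception false → false.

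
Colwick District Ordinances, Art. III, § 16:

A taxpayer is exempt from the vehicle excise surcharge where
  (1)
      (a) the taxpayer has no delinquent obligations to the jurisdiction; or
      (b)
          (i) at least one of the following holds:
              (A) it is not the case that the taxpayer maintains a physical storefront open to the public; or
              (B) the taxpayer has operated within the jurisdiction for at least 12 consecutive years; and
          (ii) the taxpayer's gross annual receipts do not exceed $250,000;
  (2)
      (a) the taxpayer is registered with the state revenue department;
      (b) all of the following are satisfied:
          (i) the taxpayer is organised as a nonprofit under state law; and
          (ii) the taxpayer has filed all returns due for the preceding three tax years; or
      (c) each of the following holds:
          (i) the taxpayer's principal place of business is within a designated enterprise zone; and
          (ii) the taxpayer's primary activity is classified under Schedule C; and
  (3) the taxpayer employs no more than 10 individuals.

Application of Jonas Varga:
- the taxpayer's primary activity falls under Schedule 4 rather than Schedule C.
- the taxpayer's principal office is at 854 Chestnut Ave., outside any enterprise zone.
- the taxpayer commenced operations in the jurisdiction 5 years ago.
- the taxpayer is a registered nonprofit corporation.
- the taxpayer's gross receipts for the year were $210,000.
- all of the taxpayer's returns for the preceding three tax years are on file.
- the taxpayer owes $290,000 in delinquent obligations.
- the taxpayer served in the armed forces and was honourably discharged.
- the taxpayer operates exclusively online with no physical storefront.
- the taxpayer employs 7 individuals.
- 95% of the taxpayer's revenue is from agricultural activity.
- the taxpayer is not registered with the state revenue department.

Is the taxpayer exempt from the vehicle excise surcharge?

(a) no delinquency — fails.
(A) not (has storefront) — met.
(B) ≥ 12 yrs in jurisdiction — fails.
(i): T OR F → true.
(ii) receipts ≤ $250,000 — met.
(b) = T AND T = true.
So (1) is satisfied (F OR T).
(a) state-registered — not met.
(i) nonprofit — met.
(ii) returns current — holds.
(b) = T AND T = true.
(i) in enterprise zone — fails.
(ii) Schedule C activity — fails.
So (c) is not satisfied (F AND F).
(2): F OR T OR F → true.
(3) ≤ 10 employees — met.
Overall = T AND T AND T = true.

Yes — exempt.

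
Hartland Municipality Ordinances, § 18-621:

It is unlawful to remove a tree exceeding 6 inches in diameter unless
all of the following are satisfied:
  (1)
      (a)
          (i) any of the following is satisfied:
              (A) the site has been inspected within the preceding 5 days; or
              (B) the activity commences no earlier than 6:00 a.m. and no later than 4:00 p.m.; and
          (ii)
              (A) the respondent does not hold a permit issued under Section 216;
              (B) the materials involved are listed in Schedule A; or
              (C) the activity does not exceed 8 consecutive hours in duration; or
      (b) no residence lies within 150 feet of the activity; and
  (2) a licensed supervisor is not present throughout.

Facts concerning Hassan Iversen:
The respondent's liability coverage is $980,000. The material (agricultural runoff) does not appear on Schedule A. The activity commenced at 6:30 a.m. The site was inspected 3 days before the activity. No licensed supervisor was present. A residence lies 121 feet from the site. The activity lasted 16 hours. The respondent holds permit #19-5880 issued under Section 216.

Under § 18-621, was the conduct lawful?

(A) site inspected — met.
(B) start within hours — satisfied.
(i): T OR T → true.
(A) not (holds permit) — not satisfied.
(B) Schedule A material — fails.
(C) ≤ 8 hrs duration — not satisfied.
So (ii) is not satisfied (F OR F OR F).
(a) = T AND F = false.
(b) no residence in 150 ft — not met.
(1) = F OR F = false.
(2) not (supervisor present) — met.
Overall: F AND T → false.

No — unlawful.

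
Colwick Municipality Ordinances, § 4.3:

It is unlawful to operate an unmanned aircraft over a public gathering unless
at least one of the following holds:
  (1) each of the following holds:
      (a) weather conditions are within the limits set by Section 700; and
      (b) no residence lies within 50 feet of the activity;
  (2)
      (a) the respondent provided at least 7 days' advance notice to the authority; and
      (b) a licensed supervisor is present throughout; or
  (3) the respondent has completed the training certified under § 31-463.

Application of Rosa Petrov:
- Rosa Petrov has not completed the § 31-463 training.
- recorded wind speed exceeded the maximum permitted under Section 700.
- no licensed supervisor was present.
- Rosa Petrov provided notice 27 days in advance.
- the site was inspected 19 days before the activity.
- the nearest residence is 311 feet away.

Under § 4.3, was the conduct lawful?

(a) weather ok — not satisfied.
(b) no residence in 50 ft — met.
So (1) is not satisfied (F AND T).
(a) ≥7 days' notice — satisfied.
(b) supervisor present — not satisfied.
(2) = T AND F = false.
(3) training certified — fails.
So Overall is not satisfied (F OR F OR F).

No — unlawful.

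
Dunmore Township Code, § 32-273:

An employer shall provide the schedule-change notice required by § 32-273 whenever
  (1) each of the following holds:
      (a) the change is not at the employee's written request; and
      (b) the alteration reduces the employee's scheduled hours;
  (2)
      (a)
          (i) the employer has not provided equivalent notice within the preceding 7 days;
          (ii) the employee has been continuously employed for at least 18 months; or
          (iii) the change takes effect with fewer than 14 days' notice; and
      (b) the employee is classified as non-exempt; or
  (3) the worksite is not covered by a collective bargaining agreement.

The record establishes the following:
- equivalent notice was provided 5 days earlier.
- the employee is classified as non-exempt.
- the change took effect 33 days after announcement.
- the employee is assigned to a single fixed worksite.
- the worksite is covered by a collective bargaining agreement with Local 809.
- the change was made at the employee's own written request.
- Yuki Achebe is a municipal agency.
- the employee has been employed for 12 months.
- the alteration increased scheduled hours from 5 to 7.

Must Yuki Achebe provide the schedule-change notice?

(a) not employee-requested — fails.
(b) hours reduced — not satisfied.
(1): F AND F → false.
(i) no recent notice — fails.
(ii) tenure ≥ 18 mo. — not met.
(iii) < 14 days' notice — not met.
So (a) is not satisfied (F OR F OR F).
(b) non-exempt — satisfied.
(2) = F AND T = false.
(3) no CBA — fails.
Overall: F OR F OR F → false.

No — not required.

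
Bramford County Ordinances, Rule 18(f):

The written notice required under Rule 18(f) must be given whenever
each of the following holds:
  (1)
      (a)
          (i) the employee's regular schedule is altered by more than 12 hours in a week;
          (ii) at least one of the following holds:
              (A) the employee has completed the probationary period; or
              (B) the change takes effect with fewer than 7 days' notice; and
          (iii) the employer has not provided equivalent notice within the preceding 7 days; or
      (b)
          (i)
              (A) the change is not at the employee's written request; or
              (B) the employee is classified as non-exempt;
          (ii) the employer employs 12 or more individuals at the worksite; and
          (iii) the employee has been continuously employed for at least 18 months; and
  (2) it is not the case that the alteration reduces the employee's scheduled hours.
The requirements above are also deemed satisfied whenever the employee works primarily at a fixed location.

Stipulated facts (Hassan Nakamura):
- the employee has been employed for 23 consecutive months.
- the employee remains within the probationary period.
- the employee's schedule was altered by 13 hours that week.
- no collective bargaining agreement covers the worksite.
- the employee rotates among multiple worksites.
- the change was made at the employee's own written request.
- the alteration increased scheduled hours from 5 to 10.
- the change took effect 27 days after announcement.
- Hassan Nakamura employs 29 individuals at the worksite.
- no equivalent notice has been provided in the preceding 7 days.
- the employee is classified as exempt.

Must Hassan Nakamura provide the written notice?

(i) schedule shift > 12h — met.
(A) past probation — fails.
(B) < 7 days' notice — fails.
So (ii) is not satisfied (F OR F).
(iii) no recent notice — met.
(a): T AND F AND T → false.
(A) not employee-requested — not satisfied.
(B) non-exempt — not satisfied.
So (i) is not satisfied (F OR F).
(ii) ≥ 12 at site — met.
(iii) tenure ≥ 18 mo. — satisfied.
So (b) is not satisfied (F AND T AND T).
(1) = F OR F = false.
(2) not (hours reduced) — satisfied.
Overall = F AND T = false.
Exception (fixed location) — not satisfied.
Result: main false OR exception false → false.

No — not required.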